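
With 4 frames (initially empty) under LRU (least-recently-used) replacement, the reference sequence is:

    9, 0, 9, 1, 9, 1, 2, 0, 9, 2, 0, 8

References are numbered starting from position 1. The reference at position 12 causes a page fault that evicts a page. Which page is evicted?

1

pos 1: 9 -> fault, frames {9}
pos 2: 0 -> fault, frames {9,0}
pos 3: 9 -> hit
pos 4: 1 -> fault, frames {0,9,1}
pos 5: 9 -> hit
pos 6: 1 -> hit
pos 7: 2 -> fault, frames {0,9,1,2}
pos 8: 0 -> hit
pos 9: 9 -> hit
pos 10: 2 -> hit
pos 11: 0 -> hit
pos 12: 8 -> fault, evict 1, frames {9,2,0,8}
At position 12, page 1 is evicted.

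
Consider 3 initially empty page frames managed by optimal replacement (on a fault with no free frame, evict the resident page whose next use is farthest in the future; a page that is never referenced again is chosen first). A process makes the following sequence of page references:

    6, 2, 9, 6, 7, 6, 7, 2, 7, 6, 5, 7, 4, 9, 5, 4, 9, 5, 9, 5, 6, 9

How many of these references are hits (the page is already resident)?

14

6 -> miss, frames (6)
2 -> miss, frames (6 2)
9 -> miss, frames (6 2 9)
6 -> hit
7 -> miss, evict 9, frames (6 2 7)
6 -> hit
7 -> hit
2 -> hit
7 -> hit
6 -> hit
5 -> miss, evict 2, frames (6 7 5)
7 -> hit
4 -> miss, evict 7, frames (6 5 4)
9 -> miss, evict 6, frames (5 4 9)
5 -> hit
4 -> hit
9 -> hit
5 -> hit
9 -> hit
5 -> hit
6 -> miss, evict 4, frames (5 9 6)
9 -> hit
Hits: 14.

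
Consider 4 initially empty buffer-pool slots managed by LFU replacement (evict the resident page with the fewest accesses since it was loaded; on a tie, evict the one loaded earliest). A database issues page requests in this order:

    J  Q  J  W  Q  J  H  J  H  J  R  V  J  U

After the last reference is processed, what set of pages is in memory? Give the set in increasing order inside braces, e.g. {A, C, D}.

J: miss, frames [J]
Q: miss, frames [J, Q]
J: hit
W: miss, frames [J, Q, W]
Q: hit
J: hit
H: miss, frames [J, Q, W, H]
J: hit
H: hit
J: hit
R: miss, evict W, frames [J, Q, H, R]
V: miss, evict R, frames [J, Q, H, V]
J: hit
U: miss, evict V, frames [J, Q, H, U]

{H, J, Q, U}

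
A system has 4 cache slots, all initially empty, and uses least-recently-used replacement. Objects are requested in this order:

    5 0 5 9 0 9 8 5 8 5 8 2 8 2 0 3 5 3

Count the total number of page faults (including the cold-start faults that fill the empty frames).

5 -> miss, frames {5}
0 -> miss, frames {5,0}
5 -> hit
9 -> miss, frames {0,5,9}
0 -> hit
9 -> hit
8 -> miss, frames {5,0,9,8}
5 -> hit
8 -> hit
5 -> hit
8 -> hit
2 -> miss, evict 0, frames {9,5,8,2}
8 -> hit
2 -> hit
0 -> miss, evict 9, frames {5,8,2,0}
3 -> miss, evict 5, frames {8,2,0,3}
5 -> miss, evict 8, frames {2,0,3,5}
3 -> hit
Page faults: 8.

8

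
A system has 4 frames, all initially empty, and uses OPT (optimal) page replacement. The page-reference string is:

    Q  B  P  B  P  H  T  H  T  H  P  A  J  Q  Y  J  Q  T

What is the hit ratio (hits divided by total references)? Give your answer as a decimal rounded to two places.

0.56

Q -> miss, frames [Q]
B -> miss, frames [Q, B]
P -> miss, frames [Q, B, P]
B -> hit
P -> hit
H -> miss, frames [Q, B, P, H]
T -> miss, evict B, frames [Q, P, H, T]
H -> hit
T -> hit
H -> hit
P -> hit
A -> miss, evict H, frames [Q, P, T, A]
J -> miss, evict A, frames [Q, P, T, J]
Q -> hit
Y -> miss, evict P, frames [Q, T, J, Y]
J -> hit
Q -> hit
T -> hit
Hits: 10 of 18 references → 10/18 = 0.5556.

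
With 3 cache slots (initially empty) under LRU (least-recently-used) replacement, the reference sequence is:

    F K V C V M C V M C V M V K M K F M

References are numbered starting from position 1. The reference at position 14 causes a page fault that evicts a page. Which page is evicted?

C

pos 1: F: fault, frames (F)
pos 2: K: fault, frames (F K)
pos 3: V: fault, frames (F K V)
pos 4: C: fault, evict F, frames (K V C)
pos 5: V: hit
pos 6: M: fault, evict K, frames (C V M)
pos 7: C: hit
pos 8: V: hit
pos 9: M: hit
pos 10: C: hit
pos 11: V: hit
pos 12: M: hit
pos 13: V: hit
pos 14: K: fault, evict C, frames (M V K)
At position 14, page C is evicted.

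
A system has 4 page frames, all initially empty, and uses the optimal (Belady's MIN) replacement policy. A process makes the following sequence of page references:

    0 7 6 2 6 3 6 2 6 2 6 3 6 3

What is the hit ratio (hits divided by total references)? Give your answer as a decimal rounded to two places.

0: miss, frames (0)
7: miss, frames (0 7)
6: miss, frames (0 7 6)
2: miss, frames (0 7 6 2)
6: hit
3: miss, evict 7, frames (0 6 2 3)
6: hit
2: hit
6: hit
2: hit
6: hit
3: hit
6: hit
3: hit
Hits: 9 of 14 references → 9/14 = 0.6429.

0.64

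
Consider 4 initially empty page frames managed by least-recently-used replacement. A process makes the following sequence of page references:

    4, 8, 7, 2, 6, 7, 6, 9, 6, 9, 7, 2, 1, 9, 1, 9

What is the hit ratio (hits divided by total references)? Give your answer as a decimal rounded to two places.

4: miss, frames [4]
8: miss, frames [4, 8]
7: miss, frames [4, 8, 7]
2: miss, frames [4, 8, 7, 2]
6: miss, evict 4, frames [8, 7, 2, 6]
7: hit
6: hit
9: miss, evict 8, frames [2, 7, 6, 9]
6: hit
9: hit
7: hit
2: hit
1: miss, evict 6, frames [9, 7, 2, 1]
9: hit
1: hit
9: hit
Hits: 9 of 16 references → 9/16 = 0.5625.

0.56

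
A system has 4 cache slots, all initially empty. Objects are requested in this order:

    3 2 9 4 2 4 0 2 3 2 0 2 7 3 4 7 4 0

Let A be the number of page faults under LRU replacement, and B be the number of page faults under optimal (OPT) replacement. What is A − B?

3

Under LRU: F F F F . . F . F . . . F . F . . F → 9 faults.
Under OPT: F F F F . . F . . . . . F . . . . . → 6 faults.
A − B = 9 − 6 = 3.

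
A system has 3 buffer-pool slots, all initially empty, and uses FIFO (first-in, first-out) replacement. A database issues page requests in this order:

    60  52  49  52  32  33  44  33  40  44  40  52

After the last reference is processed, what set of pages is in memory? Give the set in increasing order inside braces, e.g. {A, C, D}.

{40, 44, 52}

60: fault, frames (60)
52: fault, frames (60 52)
49: fault, frames (60 52 49)
52: hit
32: fault, evict 60, frames (52 49 32)
33: fault, evict 52, frames (49 32 33)
44: fault, evict 49, frames (32 33 44)
33: hit
40: fault, evict 32, frames (33 44 40)
44: hit
40: hit
52: fault, evict 33, frames (44 40 52)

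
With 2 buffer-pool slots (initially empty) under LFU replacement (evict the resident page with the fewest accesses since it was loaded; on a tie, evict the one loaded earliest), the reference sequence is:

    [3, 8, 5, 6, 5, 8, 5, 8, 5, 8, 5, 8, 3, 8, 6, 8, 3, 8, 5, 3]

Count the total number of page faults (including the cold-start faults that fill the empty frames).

3 -> miss, frames [3]
8 -> miss, frames [3, 8]
5 -> miss, evict 3, frames [8, 5]
6 -> miss, evict 8, frames [5, 6]
5 -> hit
8 -> miss, evict 6, frames [5, 8]
5 -> hit
8 -> hit
5 -> hit
8 -> hit
5 -> hit
8 -> hit
3 -> miss, evict 8, frames [5, 3]
8 -> miss, evict 3, frames [5, 8]
6 -> miss, evict 8, frames [5, 6]
8 -> miss, evict 6, frames [5, 8]
3 -> miss, evict 8, frames [5, 3]
8 -> miss, evict 3, frames [5, 8]
5 -> hit
3 -> miss, evict 8, frames [5, 3]
Page faults: 12.

12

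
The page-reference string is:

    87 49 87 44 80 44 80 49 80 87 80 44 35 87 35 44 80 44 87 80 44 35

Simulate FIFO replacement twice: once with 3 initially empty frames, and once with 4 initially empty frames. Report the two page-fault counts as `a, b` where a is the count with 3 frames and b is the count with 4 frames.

10, 6

3 frames: F F . F F . . . . F . . F . . F F . F . . F → 10 faults.
4 frames: F F . F F . . . . . . . F F . . . . . . . . → 6 faults.
6 < 10: adding a frame reduced faults, as is typical.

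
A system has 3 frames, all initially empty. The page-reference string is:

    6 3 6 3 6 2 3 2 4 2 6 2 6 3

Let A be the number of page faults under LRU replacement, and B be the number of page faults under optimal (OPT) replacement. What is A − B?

Under LRU: F F . . . F . . F . F . . F → 6 faults.
Under OPT: F F . . . F . . F . . . . F → 5 faults.
A − B = 6 − 5 = 1.

1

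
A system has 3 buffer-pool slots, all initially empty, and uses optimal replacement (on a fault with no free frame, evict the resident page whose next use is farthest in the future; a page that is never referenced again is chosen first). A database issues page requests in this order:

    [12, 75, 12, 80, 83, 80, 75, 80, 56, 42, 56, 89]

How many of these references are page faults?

7

12 -> miss, frames [12]
75 -> miss, frames [12, 75]
12 -> hit
80 -> miss, frames [12, 75, 80]
83 -> miss, evict 12, frames [75, 80, 83]
80 -> hit
75 -> hit
80 -> hit
56 -> miss, evict 83, frames [75, 80, 56]
42 -> miss, evict 80, frames [75, 56, 42]
56 -> hit
89 -> miss, evict 42, frames [75, 56, 89]
Page faults: 7.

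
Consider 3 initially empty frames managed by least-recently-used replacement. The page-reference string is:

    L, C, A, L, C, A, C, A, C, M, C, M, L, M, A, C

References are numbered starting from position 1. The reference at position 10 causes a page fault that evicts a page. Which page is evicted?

pos 1: L -> miss, frames (L)
pos 2: C -> miss, frames (L C)
pos 3: A -> miss, frames (L C A)
pos 4: L -> hit
pos 5: C -> hit
pos 6: A -> hit
pos 7: C -> hit
pos 8: A -> hit
pos 9: C -> hit
pos 10: M -> miss, evict L, frames (A C M)
At position 10, page L is evicted.

L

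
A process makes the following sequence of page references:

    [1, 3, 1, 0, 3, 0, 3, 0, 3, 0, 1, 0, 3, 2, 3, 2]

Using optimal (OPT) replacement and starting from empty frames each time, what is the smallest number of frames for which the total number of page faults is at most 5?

f=1: 16 faults
f=2: 6 faults
f=3: 4 faults
f=4: 4 faults
Smallest f with faults ≤ 5 is 3.

3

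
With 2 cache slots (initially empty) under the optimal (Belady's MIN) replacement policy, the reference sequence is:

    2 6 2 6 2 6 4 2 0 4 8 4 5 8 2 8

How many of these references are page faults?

2: miss, frames (2)
6: miss, frames (2 6)
2: hit
6: hit
2: hit
6: hit
4: miss, evict 6, frames (2 4)
2: hit
0: miss, evict 2, frames (4 0)
4: hit
8: miss, evict 0, frames (4 8)
4: hit
5: miss, evict 4, frames (8 5)
8: hit
2: miss, evict 5, frames (8 2)
8: hit
Page faults: 7.

7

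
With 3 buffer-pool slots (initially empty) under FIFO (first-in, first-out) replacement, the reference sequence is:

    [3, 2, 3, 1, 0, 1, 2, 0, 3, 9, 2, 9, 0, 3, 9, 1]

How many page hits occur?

3 -> fault, frames [3]
2 -> fault, frames [3, 2]
3 -> hit
1 -> fault, frames [3, 2, 1]
0 -> fault, evict 3, frames [2, 1, 0]
1 -> hit
2 -> hit
0 -> hit
3 -> fault, evict 2, frames [1, 0, 3]
9 -> fault, evict 1, frames [0, 3, 9]
2 -> fault, evict 0, frames [3, 9, 2]
9 -> hit
0 -> fault, evict 3, frames [9, 2, 0]
3 -> fault, evict 9, frames [2, 0, 3]
9 -> fault, evict 2, frames [0, 3, 9]
1 -> fault, evict 0, frames [3, 9, 1]
Hits: 5.

5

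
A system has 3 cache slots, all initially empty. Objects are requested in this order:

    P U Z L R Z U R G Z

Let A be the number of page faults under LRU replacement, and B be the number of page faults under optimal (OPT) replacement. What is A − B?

Under LRU: F F F F F . F . F F → 8 faults.
Under OPT: F F F F F . . . F . → 6 faults.
A − B = 8 − 6 = 2.

2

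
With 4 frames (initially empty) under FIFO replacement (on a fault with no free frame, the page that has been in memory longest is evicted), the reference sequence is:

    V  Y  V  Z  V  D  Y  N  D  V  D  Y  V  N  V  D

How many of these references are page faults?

7

V: miss, frames (V)
Y: miss, frames (V Y)
V: hit
Z: miss, frames (V Y Z)
V: hit
D: miss, frames (V Y Z D)
Y: hit
N: miss, evict V, frames (Y Z D N)
D: hit
V: miss, evict Y, frames (Z D N V)
D: hit
Y: miss, evict Z, frames (D N V Y)
V: hit
N: hit
V: hit
D: hit
Page faults: 7.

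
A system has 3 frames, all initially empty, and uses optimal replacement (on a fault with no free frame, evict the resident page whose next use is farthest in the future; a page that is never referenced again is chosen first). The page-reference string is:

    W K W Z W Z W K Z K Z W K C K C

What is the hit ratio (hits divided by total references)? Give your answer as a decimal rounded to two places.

0.75

W -> miss, frames [W]
K -> miss, frames [W, K]
W -> hit
Z -> miss, frames [W, K, Z]
W -> hit
Z -> hit
W -> hit
K -> hit
Z -> hit
K -> hit
Z -> hit
W -> hit
K -> hit
C -> miss, evict Z, frames [W, K, C]
K -> hit
C -> hit
Hits: 12 of 16 references → 12/16 = 0.7500.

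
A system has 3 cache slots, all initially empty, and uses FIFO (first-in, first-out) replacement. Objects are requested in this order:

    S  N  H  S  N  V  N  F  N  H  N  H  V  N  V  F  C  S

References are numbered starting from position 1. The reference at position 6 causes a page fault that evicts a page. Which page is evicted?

S

pos 1: S: fault, frames (S)
pos 2: N: fault, frames (S N)
pos 3: H: fault, frames (S N H)
pos 4: S: hit
pos 5: N: hit
pos 6: V: fault, evict S, frames (N H V)
At position 6, page S is evicted.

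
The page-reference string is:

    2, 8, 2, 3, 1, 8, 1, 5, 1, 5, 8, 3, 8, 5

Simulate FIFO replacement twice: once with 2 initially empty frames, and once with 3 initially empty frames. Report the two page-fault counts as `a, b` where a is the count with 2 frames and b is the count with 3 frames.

2 frames: F F . F F F . F F . F F . F → 10 faults.
3 frames: F F . F F . . F . . F F . . → 7 faults.
7 < 10: adding a frame reduced faults, as is typical.

10, 7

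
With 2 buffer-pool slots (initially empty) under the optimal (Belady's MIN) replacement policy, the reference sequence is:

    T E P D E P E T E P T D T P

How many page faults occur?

T -> miss, frames {T}
E -> miss, frames {T,E}
P -> miss, evict T, frames {E,P}
D -> miss, evict P, frames {E,D}
E -> hit
P -> miss, evict D, frames {E,P}
E -> hit
T -> miss, evict P, frames {E,T}
E -> hit
P -> miss, evict E, frames {T,P}
T -> hit
D -> miss, evict P, frames {T,D}
T -> hit
P -> miss, evict D, frames {T,P}
Page faults: 9.

9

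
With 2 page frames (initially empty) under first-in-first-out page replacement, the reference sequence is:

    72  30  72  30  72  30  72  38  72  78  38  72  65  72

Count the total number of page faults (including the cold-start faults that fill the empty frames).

72 → fault, frames (72)
30 → fault, frames (72 30)
72 → hit
30 → hit
72 → hit
30 → hit
72 → hit
38 → fault, evict 72, frames (30 38)
72 → fault, evict 30, frames (38 72)
78 → fault, evict 38, frames (72 78)
38 → fault, evict 72, frames (78 38)
72 → fault, evict 78, frames (38 72)
65 → fault, evict 38, frames (72 65)
72 → hit
Page faults: 8.

8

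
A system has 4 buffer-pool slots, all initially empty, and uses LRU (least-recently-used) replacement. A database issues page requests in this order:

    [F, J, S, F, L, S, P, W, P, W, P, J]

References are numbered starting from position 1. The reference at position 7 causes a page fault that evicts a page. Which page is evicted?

pos 1: F → miss, frames (F)
pos 2: J → miss, frames (F J)
pos 3: S → miss, frames (F J S)
pos 4: F → hit
pos 5: L → miss, frames (J S F L)
pos 6: S → hit
pos 7: P → miss, evict J, frames (F L S P)
At position 7, page J is evicted.

J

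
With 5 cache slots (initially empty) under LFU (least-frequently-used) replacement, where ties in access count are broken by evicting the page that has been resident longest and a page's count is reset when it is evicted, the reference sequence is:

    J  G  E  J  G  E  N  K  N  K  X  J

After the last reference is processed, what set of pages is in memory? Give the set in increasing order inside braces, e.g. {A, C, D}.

J: miss, frames (J)
G: miss, frames (J G)
E: miss, frames (J G E)
J: hit
G: hit
E: hit
N: miss, frames (J G E N)
K: miss, frames (J G E N K)
N: hit
K: hit
X: miss, evict J, frames (G E N K X)
J: miss, evict X, frames (G E N K J)

{E, G, J, K, N}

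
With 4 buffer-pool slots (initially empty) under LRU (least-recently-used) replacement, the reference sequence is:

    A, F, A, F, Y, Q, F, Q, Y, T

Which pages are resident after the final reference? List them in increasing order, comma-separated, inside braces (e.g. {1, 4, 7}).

A: fault, frames (A)
F: fault, frames (A F)
A: hit
F: hit
Y: fault, frames (A F Y)
Q: fault, frames (A F Y Q)
F: hit
Q: hit
Y: hit
T: fault, evict A, frames (F Q Y T)

{F, Q, T, Y}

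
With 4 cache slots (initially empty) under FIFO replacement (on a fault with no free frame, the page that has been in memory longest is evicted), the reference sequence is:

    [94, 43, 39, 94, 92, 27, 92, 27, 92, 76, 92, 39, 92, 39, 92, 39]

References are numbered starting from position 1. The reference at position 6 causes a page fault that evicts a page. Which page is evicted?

pos 1: 94 → miss, frames [94]
pos 2: 43 → miss, frames [94, 43]
pos 3: 39 → miss, frames [94, 43, 39]
pos 4: 94 → hit
pos 5: 92 → miss, frames [94, 43, 39, 92]
pos 6: 27 → miss, evict 94, frames [43, 39, 92, 27]
At position 6, page 94 is evicted.

94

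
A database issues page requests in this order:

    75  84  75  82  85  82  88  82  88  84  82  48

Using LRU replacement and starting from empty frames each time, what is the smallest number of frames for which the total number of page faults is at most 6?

f=1: 12 faults
f=2: 8 faults
f=3: 7 faults
f=4: 7 faults
f=5: 6 faults
f=6: 6 faults
Smallest f with faults ≤ 6 is 5.

5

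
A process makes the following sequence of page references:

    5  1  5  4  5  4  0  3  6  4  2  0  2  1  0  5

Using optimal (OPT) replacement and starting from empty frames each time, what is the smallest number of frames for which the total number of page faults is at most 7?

5

f=1: 16 faults
f=2: 10 faults
f=3: 9 faults
f=4: 8 faults
f=5: 7 faults
f=6: 7 faults
f=7: 7 faults
Smallest f with faults ≤ 7 is 5.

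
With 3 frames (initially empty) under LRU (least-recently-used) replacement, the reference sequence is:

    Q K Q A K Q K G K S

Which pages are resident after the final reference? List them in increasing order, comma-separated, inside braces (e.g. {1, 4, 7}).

Q: miss, frames {Q}
K: miss, frames {Q,K}
Q: hit
A: miss, frames {K,Q,A}
K: hit
Q: hit
K: hit
G: miss, evict A, frames {Q,K,G}
K: hit
S: miss, evict Q, frames {G,K,S}

{G, K, S}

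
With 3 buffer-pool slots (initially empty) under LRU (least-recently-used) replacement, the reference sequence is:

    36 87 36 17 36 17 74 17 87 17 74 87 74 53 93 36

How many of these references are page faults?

36 → fault, frames {36}
87 → fault, frames {36,87}
36 → hit
17 → fault, frames {87,36,17}
36 → hit
17 → hit
74 → fault, evict 87, frames {36,17,74}
17 → hit
87 → fault, evict 36, frames {74,17,87}
17 → hit
74 → hit
87 → hit
74 → hit
53 → fault, evict 17, frames {87,74,53}
93 → fault, evict 87, frames {74,53,93}
36 → fault, evict 74, frames {53,93,36}
Page faults: 8.

8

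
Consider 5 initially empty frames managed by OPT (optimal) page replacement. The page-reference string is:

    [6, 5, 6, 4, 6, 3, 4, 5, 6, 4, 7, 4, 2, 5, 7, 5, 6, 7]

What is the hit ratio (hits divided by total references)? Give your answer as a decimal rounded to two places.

6: miss, frames (6)
5: miss, frames (6 5)
6: hit
4: miss, frames (6 5 4)
6: hit
3: miss, frames (6 5 4 3)
4: hit
5: hit
6: hit
4: hit
7: miss, frames (6 5 4 3 7)
4: hit
2: miss, evict 3, frames (6 5 4 7 2)
5: hit
7: hit
5: hit
6: hit
7: hit
Hits: 12 of 18 references → 12/18 = 0.6667.

0.67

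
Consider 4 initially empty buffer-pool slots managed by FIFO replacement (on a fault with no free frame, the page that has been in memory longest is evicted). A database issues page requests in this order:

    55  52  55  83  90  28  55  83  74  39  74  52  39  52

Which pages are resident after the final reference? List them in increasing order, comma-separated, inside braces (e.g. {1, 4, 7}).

55 → miss, frames [55]
52 → miss, frames [55, 52]
55 → hit
83 → miss, frames [55, 52, 83]
90 → miss, frames [55, 52, 83, 90]
28 → miss, evict 55, frames [52, 83, 90, 28]
55 → miss, evict 52, frames [83, 90, 28, 55]
83 → hit
74 → miss, evict 83, frames [90, 28, 55, 74]
39 → miss, evict 90, frames [28, 55, 74, 39]
74 → hit
52 → miss, evict 28, frames [55, 74, 39, 52]
39 → hit
52 → hit

{39, 52, 55, 74}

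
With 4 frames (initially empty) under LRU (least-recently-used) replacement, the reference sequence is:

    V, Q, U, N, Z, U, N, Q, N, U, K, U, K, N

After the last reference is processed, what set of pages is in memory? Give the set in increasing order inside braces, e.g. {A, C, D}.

V → miss, frames [V]
Q → miss, frames [V, Q]
U → miss, frames [V, Q, U]
N → miss, frames [V, Q, U, N]
Z → miss, evict V, frames [Q, U, N, Z]
U → hit
N → hit
Q → hit
N → hit
U → hit
K → miss, evict Z, frames [Q, N, U, K]
U → hit
K → hit
N → hit

{K, N, Q, U}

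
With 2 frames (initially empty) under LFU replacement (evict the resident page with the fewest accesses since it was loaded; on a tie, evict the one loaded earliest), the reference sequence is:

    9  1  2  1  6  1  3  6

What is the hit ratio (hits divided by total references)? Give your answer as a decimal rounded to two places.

0.25

9 → fault, frames {9}
1 → fault, frames {9,1}
2 → fault, evict 9, frames {1,2}
1 → hit
6 → fault, evict 2, frames {1,6}
1 → hit
3 → fault, evict 6, frames {1,3}
6 → fault, evict 3, frames {1,6}
Hits: 2 of 8 references → 2/8 = 0.2500.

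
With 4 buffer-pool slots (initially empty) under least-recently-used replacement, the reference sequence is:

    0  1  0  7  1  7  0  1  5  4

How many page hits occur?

0: fault, frames (0)
1: fault, frames (0 1)
0: hit
7: fault, frames (1 0 7)
1: hit
7: hit
0: hit
1: hit
5: fault, frames (7 0 1 5)
4: fault, evict 7, frames (0 1 5 4)
Hits: 5.

5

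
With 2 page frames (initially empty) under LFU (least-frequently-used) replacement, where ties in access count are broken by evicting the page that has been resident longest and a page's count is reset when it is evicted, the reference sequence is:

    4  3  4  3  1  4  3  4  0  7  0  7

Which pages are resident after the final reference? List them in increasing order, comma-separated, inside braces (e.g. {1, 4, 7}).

{3, 7}

4 → miss, frames [4]
3 → miss, frames [4, 3]
4 → hit
3 → hit
1 → miss, evict 4, frames [3, 1]
4 → miss, evict 1, frames [3, 4]
3 → hit
4 → hit
0 → miss, evict 4, frames [3, 0]
7 → miss, evict 0, frames [3, 7]
0 → miss, evict 7, frames [3, 0]
7 → miss, evict 0, frames [3, 7]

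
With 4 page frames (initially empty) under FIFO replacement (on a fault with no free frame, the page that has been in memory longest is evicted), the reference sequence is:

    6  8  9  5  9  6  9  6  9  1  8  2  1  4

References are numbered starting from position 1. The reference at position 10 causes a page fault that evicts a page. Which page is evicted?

pos 1: 6: miss, frames {6}
pos 2: 8: miss, frames {6,8}
pos 3: 9: miss, frames {6,8,9}
pos 4: 5: miss, frames {6,8,9,5}
pos 5: 9: hit
pos 6: 6: hit
pos 7: 9: hit
pos 8: 6: hit
pos 9: 9: hit
pos 10: 1: miss, evict 6, frames {8,9,5,1}
At position 10, page 6 is evicted.

6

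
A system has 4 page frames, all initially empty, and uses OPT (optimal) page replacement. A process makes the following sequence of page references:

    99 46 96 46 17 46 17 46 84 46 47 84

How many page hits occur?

6

99 → miss, frames [99]
46 → miss, frames [99, 46]
96 → miss, frames [99, 46, 96]
46 → hit
17 → miss, frames [99, 46, 96, 17]
46 → hit
17 → hit
46 → hit
84 → miss, evict 17, frames [99, 46, 96, 84]
46 → hit
47 → miss, evict 96, frames [99, 46, 84, 47]
84 → hit
Hits: 6.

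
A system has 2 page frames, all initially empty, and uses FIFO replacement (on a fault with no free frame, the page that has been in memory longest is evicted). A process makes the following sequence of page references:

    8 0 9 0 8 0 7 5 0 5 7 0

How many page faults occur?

8: fault, frames {8}
0: fault, frames {8,0}
9: fault, evict 8, frames {0,9}
0: hit
8: fault, evict 0, frames {9,8}
0: fault, evict 9, frames {8,0}
7: fault, evict 8, frames {0,7}
5: fault, evict 0, frames {7,5}
0: fault, evict 7, frames {5,0}
5: hit
7: fault, evict 5, frames {0,7}
0: hit
Page faults: 9.

9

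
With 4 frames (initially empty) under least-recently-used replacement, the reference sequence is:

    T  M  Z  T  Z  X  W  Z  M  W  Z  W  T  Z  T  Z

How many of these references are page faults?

T → fault, frames {T}
M → fault, frames {T,M}
Z → fault, frames {T,M,Z}
T → hit
Z → hit
X → fault, frames {M,T,Z,X}
W → fault, evict M, frames {T,Z,X,W}
Z → hit
M → fault, evict T, frames {X,W,Z,M}
W → hit
Z → hit
W → hit
T → fault, evict X, frames {M,Z,W,T}
Z → hit
T → hit
Z → hit
Page faults: 7.

7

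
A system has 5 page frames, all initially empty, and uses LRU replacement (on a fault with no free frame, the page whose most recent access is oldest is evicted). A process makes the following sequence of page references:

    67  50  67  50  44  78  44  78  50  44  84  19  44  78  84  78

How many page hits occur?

10

67 → miss, frames (67)
50 → miss, frames (67 50)
67 → hit
50 → hit
44 → miss, frames (67 50 44)
78 → miss, frames (67 50 44 78)
44 → hit
78 → hit
50 → hit
44 → hit
84 → miss, frames (67 78 50 44 84)
19 → miss, evict 67, frames (78 50 44 84 19)
44 → hit
78 → hit
84 → hit
78 → hit
Hits: 10.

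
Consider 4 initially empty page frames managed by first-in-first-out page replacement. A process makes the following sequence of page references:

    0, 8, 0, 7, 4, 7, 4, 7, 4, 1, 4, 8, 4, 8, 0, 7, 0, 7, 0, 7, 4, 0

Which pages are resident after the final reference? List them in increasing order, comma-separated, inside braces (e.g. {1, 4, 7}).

{0, 1, 4, 7}

0: fault, frames (0)
8: fault, frames (0 8)
0: hit
7: fault, frames (0 8 7)
4: fault, frames (0 8 7 4)
7: hit
4: hit
7: hit
4: hit
1: fault, evict 0, frames (8 7 4 1)
4: hit
8: hit
4: hit
8: hit
0: fault, evict 8, frames (7 4 1 0)
7: hit
0: hit
7: hit
0: hit
7: hit
4: hit
0: hit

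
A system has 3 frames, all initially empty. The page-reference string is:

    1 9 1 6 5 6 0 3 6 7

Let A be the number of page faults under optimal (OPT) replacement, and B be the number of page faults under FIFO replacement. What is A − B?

-1

Under OPT: F F . F F . F F . F → 7 faults.
Under FIFO: F F . F F . F F F F → 8 faults.
A − B = 7 − 8 = -1.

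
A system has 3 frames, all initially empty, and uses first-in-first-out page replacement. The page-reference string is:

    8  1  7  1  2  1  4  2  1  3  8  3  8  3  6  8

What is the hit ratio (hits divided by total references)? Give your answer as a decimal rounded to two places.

0.44

8 -> fault, frames (8)
1 -> fault, frames (8 1)
7 -> fault, frames (8 1 7)
1 -> hit
2 -> fault, evict 8, frames (1 7 2)
1 -> hit
4 -> fault, evict 1, frames (7 2 4)
2 -> hit
1 -> fault, evict 7, frames (2 4 1)
3 -> fault, evict 2, frames (4 1 3)
8 -> fault, evict 4, frames (1 3 8)
3 -> hit
8 -> hit
3 -> hit
6 -> fault, evict 1, frames (3 8 6)
8 -> hit
Hits: 7 of 16 references → 7/16 = 0.4375.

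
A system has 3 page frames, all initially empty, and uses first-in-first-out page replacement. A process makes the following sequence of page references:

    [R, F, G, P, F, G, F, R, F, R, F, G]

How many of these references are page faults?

7

R → fault, frames (R)
F → fault, frames (R F)
G → fault, frames (R F G)
P → fault, evict R, frames (F G P)
F → hit
G → hit
F → hit
R → fault, evict F, frames (G P R)
F → fault, evict G, frames (P R F)
R → hit
F → hit
G → fault, evict P, frames (R F G)
Page faults: 7.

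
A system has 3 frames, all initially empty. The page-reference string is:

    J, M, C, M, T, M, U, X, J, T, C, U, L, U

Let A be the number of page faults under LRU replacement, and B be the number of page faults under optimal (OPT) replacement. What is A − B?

2

Under LRU: F F F . F . F F F F F F F . → 11 faults.
Under OPT: F F F . F . F F . . F F F . → 9 faults.
A − B = 11 − 9 = 2.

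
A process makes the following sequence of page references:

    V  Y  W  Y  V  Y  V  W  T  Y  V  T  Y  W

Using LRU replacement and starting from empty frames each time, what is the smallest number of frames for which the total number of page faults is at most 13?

f=1: 14 faults
f=2: 11 faults
f=3: 7 faults
f=4: 4 faults
Smallest f with faults ≤ 13 is 2.

2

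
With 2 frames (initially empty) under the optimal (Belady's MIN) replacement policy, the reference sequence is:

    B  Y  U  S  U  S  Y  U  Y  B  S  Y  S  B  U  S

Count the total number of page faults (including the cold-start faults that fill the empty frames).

B → fault, frames (B)
Y → fault, frames (B Y)
U → fault, evict B, frames (Y U)
S → fault, evict Y, frames (U S)
U → hit
S → hit
Y → fault, evict S, frames (U Y)
U → hit
Y → hit
B → fault, evict U, frames (Y B)
S → fault, evict B, frames (Y S)
Y → hit
S → hit
B → fault, evict Y, frames (S B)
U → fault, evict B, frames (S U)
S → hit
Page faults: 9.

9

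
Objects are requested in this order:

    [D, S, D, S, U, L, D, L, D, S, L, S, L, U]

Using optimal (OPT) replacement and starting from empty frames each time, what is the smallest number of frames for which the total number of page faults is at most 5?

3

f=1: 14 faults
f=2: 6 faults
f=3: 5 faults
f=4: 4 faults
Smallest f with faults ≤ 5 is 3.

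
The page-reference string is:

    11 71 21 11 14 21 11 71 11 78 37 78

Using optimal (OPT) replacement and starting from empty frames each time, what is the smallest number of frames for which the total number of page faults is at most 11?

f=1: 12 faults
f=2: 8 faults
f=3: 7 faults
f=4: 6 faults
f=5: 6 faults
f=6: 6 faults
Smallest f with faults ≤ 11 is 2.

2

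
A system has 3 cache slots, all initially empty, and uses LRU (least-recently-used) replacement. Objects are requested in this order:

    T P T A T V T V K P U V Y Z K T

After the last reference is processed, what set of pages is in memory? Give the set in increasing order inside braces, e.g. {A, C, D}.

T: miss, frames (T)
P: miss, frames (T P)
T: hit
A: miss, frames (P T A)
T: hit
V: miss, evict P, frames (A T V)
T: hit
V: hit
K: miss, evict A, frames (T V K)
P: miss, evict T, frames (V K P)
U: miss, evict V, frames (K P U)
V: miss, evict K, frames (P U V)
Y: miss, evict P, frames (U V Y)
Z: miss, evict U, frames (V Y Z)
K: miss, evict V, frames (Y Z K)
T: miss, evict Y, frames (Z K T)

{K, T, Z}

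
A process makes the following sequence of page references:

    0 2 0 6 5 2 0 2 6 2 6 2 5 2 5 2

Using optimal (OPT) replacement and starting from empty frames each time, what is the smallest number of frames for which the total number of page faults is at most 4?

f=1: 16 faults
f=2: 7 faults
f=3: 5 faults
f=4: 4 faults
Smallest f with faults ≤ 4 is 4.

4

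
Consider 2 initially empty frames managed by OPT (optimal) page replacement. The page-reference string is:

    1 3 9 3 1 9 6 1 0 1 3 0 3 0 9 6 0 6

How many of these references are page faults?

1 → miss, frames [1]
3 → miss, frames [1, 3]
9 → miss, evict 1, frames [3, 9]
3 → hit
1 → miss, evict 3, frames [9, 1]
9 → hit
6 → miss, evict 9, frames [1, 6]
1 → hit
0 → miss, evict 6, frames [1, 0]
1 → hit
3 → miss, evict 1, frames [0, 3]
0 → hit
3 → hit
0 → hit
9 → miss, evict 3, frames [0, 9]
6 → miss, evict 9, frames [0, 6]
0 → hit
6 → hit
Page faults: 9.

9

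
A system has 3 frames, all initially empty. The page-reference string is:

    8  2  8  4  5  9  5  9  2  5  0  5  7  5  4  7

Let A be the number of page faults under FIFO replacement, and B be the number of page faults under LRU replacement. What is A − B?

1

Under FIFO: F F . F F F . . F . F F F . F . → 10 faults.
Under LRU: F F . F F F . . F . F . F . F . → 9 faults.
A − B = 10 − 9 = 1.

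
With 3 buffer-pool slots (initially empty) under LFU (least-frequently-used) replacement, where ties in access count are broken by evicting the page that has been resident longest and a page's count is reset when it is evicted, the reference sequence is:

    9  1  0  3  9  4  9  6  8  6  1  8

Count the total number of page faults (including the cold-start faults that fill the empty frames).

10

9: fault, frames {9}
1: fault, frames {9,1}
0: fault, frames {9,1,0}
3: fault, evict 9, frames {1,0,3}
9: fault, evict 1, frames {0,3,9}
4: fault, evict 0, frames {3,9,4}
9: hit
6: fault, evict 3, frames {9,4,6}
8: fault, evict 4, frames {9,6,8}
6: hit
1: fault, evict 8, frames {9,6,1}
8: fault, evict 1, frames {9,6,8}
Page faults: 10.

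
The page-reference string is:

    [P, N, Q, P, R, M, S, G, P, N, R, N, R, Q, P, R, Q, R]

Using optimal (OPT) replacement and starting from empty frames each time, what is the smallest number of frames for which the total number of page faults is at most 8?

f=1: 18 faults
f=2: 12 faults
f=3: 9 faults
f=4: 8 faults
f=5: 7 faults
f=6: 7 faults
f=7: 7 faults
Smallest f with faults ≤ 8 is 4.

4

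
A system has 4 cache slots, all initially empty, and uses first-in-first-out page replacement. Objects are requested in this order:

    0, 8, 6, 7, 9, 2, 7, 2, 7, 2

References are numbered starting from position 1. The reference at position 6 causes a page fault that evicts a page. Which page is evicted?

8

pos 1: 0: miss, frames (0)
pos 2: 8: miss, frames (0 8)
pos 3: 6: miss, frames (0 8 6)
pos 4: 7: miss, frames (0 8 6 7)
pos 5: 9: miss, evict 0, frames (8 6 7 9)
pos 6: 2: miss, evict 8, frames (6 7 9 2)
At position 6, page 8 is evicted.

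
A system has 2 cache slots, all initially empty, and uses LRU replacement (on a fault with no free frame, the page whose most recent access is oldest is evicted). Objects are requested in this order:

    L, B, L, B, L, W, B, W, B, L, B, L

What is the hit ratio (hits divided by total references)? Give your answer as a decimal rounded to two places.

L → fault, frames {L}
B → fault, frames {L,B}
L → hit
B → hit
L → hit
W → fault, evict B, frames {L,W}
B → fault, evict L, frames {W,B}
W → hit
B → hit
L → fault, evict W, frames {B,L}
B → hit
L → hit
Hits: 7 of 12 references → 7/12 = 0.5833.

0.58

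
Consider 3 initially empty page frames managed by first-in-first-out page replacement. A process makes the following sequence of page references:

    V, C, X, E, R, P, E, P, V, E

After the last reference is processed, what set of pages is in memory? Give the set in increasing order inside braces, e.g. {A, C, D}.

V: miss, frames [V]
C: miss, frames [V, C]
X: miss, frames [V, C, X]
E: miss, evict V, frames [C, X, E]
R: miss, evict C, frames [X, E, R]
P: miss, evict X, frames [E, R, P]
E: hit
P: hit
V: miss, evict E, frames [R, P, V]
E: miss, evict R, frames [P, V, E]

{E, P, V}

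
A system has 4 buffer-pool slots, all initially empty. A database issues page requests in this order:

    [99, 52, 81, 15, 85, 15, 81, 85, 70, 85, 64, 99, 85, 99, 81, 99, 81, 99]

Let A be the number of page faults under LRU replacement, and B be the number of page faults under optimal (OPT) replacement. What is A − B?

2

Under LRU: F F F F F . . . F . F F . . F . . . → 9 faults.
Under OPT: F F F F F . . . F . F . . . . . . . → 7 faults.
A − B = 9 − 7 = 2.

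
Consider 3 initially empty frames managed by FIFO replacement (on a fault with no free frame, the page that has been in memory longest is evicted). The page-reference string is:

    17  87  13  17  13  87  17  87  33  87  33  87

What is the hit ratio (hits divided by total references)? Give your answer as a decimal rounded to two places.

0.67

17 -> miss, frames {17}
87 -> miss, frames {17,87}
13 -> miss, frames {17,87,13}
17 -> hit
13 -> hit
87 -> hit
17 -> hit
87 -> hit
33 -> miss, evict 17, frames {87,13,33}
87 -> hit
33 -> hit
87 -> hit
Hits: 8 of 12 references → 8/12 = 0.6667.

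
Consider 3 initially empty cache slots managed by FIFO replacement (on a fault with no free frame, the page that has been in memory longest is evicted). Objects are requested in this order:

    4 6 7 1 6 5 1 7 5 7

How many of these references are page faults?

5

4 -> miss, frames (4)
6 -> miss, frames (4 6)
7 -> miss, frames (4 6 7)
1 -> miss, evict 4, frames (6 7 1)
6 -> hit
5 -> miss, evict 6, frames (7 1 5)
1 -> hit
7 -> hit
5 -> hit
7 -> hit
Page faults: 5.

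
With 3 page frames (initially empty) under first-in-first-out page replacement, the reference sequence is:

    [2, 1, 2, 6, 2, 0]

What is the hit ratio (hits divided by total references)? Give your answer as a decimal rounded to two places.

0.33

2 -> miss, frames {2}
1 -> miss, frames {2,1}
2 -> hit
6 -> miss, frames {2,1,6}
2 -> hit
0 -> miss, evict 2, frames {1,6,0}
Hits: 2 of 6 references → 2/6 = 0.3333.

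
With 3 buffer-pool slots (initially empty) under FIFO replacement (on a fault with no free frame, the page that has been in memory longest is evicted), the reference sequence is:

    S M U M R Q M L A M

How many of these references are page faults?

8

S → fault, frames {S}
M → fault, frames {S,M}
U → fault, frames {S,M,U}
M → hit
R → fault, evict S, frames {M,U,R}
Q → fault, evict M, frames {U,R,Q}
M → fault, evict U, frames {R,Q,M}
L → fault, evict R, frames {Q,M,L}
A → fault, evict Q, frames {M,L,A}
M → hit
Page faults: 8.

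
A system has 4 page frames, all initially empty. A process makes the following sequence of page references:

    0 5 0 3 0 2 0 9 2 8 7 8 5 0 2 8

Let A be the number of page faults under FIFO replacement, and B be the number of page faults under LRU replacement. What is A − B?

1

Under FIFO: F F . F . F . F . F F . F F F F → 11 faults.
Under LRU: F F . F . F . F . F F . F F F . → 10 faults.
A − B = 11 − 10 = 1.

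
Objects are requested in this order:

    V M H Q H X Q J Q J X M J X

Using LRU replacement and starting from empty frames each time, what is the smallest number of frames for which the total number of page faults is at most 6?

f=1: 14 faults
f=2: 11 faults
f=3: 7 faults
f=4: 7 faults
f=5: 6 faults
f=6: 6 faults
Smallest f with faults ≤ 6 is 5.

5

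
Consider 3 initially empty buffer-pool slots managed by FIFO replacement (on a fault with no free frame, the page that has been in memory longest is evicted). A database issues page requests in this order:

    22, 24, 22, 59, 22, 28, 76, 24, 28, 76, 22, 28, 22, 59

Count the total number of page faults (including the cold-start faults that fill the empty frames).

9

22: fault, frames [22]
24: fault, frames [22, 24]
22: hit
59: fault, frames [22, 24, 59]
22: hit
28: fault, evict 22, frames [24, 59, 28]
76: fault, evict 24, frames [59, 28, 76]
24: fault, evict 59, frames [28, 76, 24]
28: hit
76: hit
22: fault, evict 28, frames [76, 24, 22]
28: fault, evict 76, frames [24, 22, 28]
22: hit
59: fault, evict 24, frames [22, 28, 59]
Page faults: 9.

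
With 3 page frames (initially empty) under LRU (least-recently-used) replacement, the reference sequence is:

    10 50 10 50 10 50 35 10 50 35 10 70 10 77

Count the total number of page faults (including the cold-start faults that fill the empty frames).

5

10: miss, frames [10]
50: miss, frames [10, 50]
10: hit
50: hit
10: hit
50: hit
35: miss, frames [10, 50, 35]
10: hit
50: hit
35: hit
10: hit
70: miss, evict 50, frames [35, 10, 70]
10: hit
77: miss, evict 35, frames [70, 10, 77]
Page faults: 5.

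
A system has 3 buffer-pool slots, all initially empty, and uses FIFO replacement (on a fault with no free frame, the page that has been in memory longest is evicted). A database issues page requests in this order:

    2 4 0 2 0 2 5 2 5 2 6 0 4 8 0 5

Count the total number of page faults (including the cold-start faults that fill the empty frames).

2: fault, frames {2}
4: fault, frames {2,4}
0: fault, frames {2,4,0}
2: hit
0: hit
2: hit
5: fault, evict 2, frames {4,0,5}
2: fault, evict 4, frames {0,5,2}
5: hit
2: hit
6: fault, evict 0, frames {5,2,6}
0: fault, evict 5, frames {2,6,0}
4: fault, evict 2, frames {6,0,4}
8: fault, evict 6, frames {0,4,8}
0: hit
5: fault, evict 0, frames {4,8,5}
Page faults: 10.

10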